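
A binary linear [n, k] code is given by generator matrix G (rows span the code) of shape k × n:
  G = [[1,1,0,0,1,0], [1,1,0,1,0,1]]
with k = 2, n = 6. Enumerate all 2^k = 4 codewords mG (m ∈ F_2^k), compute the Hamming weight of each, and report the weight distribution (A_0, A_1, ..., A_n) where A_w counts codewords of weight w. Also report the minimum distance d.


Weight distribution: A_0 = 1, A_3 = 2, A_4 = 1. Minimum distance d = 3.

Enumerate all 2^2 = 4 messages m ∈ F_2^2.
For each, compute codeword c = mG in F_2^6, then tally its weight.
  m = 00 → c = 000000, weight = 0.
  m = 10 → c = 110010, weight = 3.
  m = 01 → c = 110101, weight = 4.
  m = 11 → c = 000111, weight = 3.
Tally weights:
  weight 0: 1 codewords.
  weight 3: 2 codewords.
  weight 4: 1 codewords.
Minimum distance d = smallest w > 0 with A_w > 0 = 3.
Sanity: Σ A_w = 4 = 2^2 = 4 ✓.


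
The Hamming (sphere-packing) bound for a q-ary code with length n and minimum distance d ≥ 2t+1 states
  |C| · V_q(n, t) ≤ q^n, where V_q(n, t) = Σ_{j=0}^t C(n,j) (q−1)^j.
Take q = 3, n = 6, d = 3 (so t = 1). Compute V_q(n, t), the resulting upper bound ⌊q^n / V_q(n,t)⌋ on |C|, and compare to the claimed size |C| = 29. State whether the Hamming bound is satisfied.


V_q(n, t) = 13, q^n = 729, Hamming bound = 56, |C| = 29 ≤ bound (satisfied).

Step 1: Compute V_q(n, t) = Σ_{j=0}^1 C(n, j) (q−1)^j.
  j = 0: C(6,0)·(2)^0 = 1·1 = 1.
  j = 1: C(6,1)·(2)^1 = 6·2 = 12.
  V_q(n, t) = 1 + 12 = 13.
Step 2: q^n = 3^6 = 729.
Step 3: Hamming bound ⌊q^n / V_q(n,t)⌋ = ⌊729/13⌋ = 56.
Step 4: Compare |C| = 29 to 56: satisfied.
The claimed |C| lies below the Hamming bound.


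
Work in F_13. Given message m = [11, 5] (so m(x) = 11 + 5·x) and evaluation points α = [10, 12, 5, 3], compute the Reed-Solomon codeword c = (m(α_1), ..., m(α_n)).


c = [9, 6, 10, 0]

Message polynomial: m(x) = 11 + 5·x (mod 13).
For each evaluation point α_i, compute m(α_i) mod 13:
  α_1 = 10: Horner steps 5 → 9, so m(10) = 9.
  α_2 = 12: Horner steps 5 → 6, so m(12) = 6.
  α_3 = 5: Horner steps 5 → 10, so m(5) = 10.
  α_4 = 3: Horner steps 5 → 0, so m(3) = 0.
Codeword c = [9, 6, 10, 0] ∈ F_13^4.


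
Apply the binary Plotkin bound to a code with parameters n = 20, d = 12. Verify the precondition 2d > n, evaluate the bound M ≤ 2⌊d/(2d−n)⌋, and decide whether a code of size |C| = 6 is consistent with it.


Plotkin bound M ≤ 6; given |C| = 6 ≤ bound (satisfied).

Check applicability: 2d = 24, n = 20.
2d − n = 4 > 0, so Plotkin applies.
Compute d/(2d−n) = 12/4 ≈ 3.0000.
⌊d/(2d−n)⌋ = 3.
Plotkin bound: M ≤ 2·3 = 6.
Given |C| = 6, check: satisfied.
This |C| is at the Plotkin bound.


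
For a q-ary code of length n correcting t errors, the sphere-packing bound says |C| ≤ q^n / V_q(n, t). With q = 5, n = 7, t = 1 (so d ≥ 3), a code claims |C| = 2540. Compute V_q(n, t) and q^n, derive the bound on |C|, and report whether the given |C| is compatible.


V_q(n, t) = 29, q^n = 78125, Hamming bound = 2693, |C| = 2540 ≤ bound (satisfied).

Step 1: Compute V_q(n, t) = Σ_{j=0}^1 C(n, j) (q−1)^j.
  j = 0: C(7,0)·(4)^0 = 1·1 = 1.
  j = 1: C(7,1)·(4)^1 = 7·4 = 28.
  V_q(n, t) = 1 + 28 = 29.
Step 2: q^n = 5^7 = 78125.
Step 3: Hamming bound ⌊q^n / V_q(n,t)⌋ = ⌊78125/29⌋ = 2693.
Step 4: Compare |C| = 2540 to 2693: satisfied.
The claimed |C| lies below the Hamming bound.


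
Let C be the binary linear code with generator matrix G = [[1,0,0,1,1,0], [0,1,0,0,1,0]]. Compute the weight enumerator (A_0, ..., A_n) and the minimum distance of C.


Weight distribution: A_0 = 1, A_2 = 1, A_3 = 2. Minimum distance d = 2.

Enumerate all 2^2 = 4 messages m ∈ F_2^2.
For each, compute codeword c = mG in F_2^6, then tally its weight.
  m = 00 → c = 000000, weight = 0.
  m = 10 → c = 100110, weight = 3.
  m = 01 → c = 010010, weight = 2.
  m = 11 → c = 110100, weight = 3.
Tally weights:
  weight 0: 1 codewords.
  weight 2: 1 codewords.
  weight 3: 2 codewords.
Minimum distance d = smallest w > 0 with A_w > 0 = 2.
Sanity: Σ A_w = 4 = 2^2 = 4 ✓.


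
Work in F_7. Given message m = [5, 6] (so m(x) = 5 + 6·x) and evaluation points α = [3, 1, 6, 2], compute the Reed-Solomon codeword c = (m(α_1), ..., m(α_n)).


c = [2, 4, 6, 3]

Message polynomial: m(x) = 5 + 6·x (mod 7).
For each evaluation point α_i, compute m(α_i) mod 7:
  α_1 = 3: Horner steps 6 → 2, so m(3) = 2.
  α_2 = 1: Horner steps 6 → 4, so m(1) = 4.
  α_3 = 6: Horner steps 6 → 6, so m(6) = 6.
  α_4 = 2: Horner steps 6 → 3, so m(2) = 3.
Codeword c = [2, 4, 6, 3] ∈ F_7^4.


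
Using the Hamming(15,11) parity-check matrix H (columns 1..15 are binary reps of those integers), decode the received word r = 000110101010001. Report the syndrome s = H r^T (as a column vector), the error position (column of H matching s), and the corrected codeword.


s = (1, 0, 1, 1)^T, error position = 11, corrected codeword c = 000110101000001

Compute s = H r^T mod 2 one row at a time:
  s_1 = 0 + 1 + 0 + 1 + 0 + 0 + 0 + 1 = 3 ≡ 1 (mod 2).
  s_2 = 1 + 1 + 0 + 1 + 0 + 0 + 0 + 1 = 4 ≡ 0 (mod 2).
  s_3 = 0 + 0 + 0 + 1 + 0 + 1 + 0 + 1 = 3 ≡ 1 (mod 2).
  s_4 = 0 + 0 + 1 + 1 + 1 + 1 + 0 + 1 = 5 ≡ 1 (mod 2).
s = (1, 0, 1, 1)^T — this equals column 11 of H (binary 1011), so error is at position 11.
Correct: flip bit 11 of r = 000110101010001 to get c = 000110101000001.


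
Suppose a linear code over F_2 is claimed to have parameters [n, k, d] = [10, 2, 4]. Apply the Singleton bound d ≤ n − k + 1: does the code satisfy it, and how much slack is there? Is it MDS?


Singleton RHS = n − k + 1 = 9, slack = 5, bound satisfied, not MDS.

Singleton bound: d ≤ n − k + 1.
Here n = 10, k = 2, so n − k + 1 = 9.
Given d = 4, check d ≤ 9: YES.
Slack = (n − k + 1) − d = 5.
The code is NOT MDS (slack = 5 > 0).
Description: the claimed parameters are [10, 2, 4]_2; such a code would be non-MDS.


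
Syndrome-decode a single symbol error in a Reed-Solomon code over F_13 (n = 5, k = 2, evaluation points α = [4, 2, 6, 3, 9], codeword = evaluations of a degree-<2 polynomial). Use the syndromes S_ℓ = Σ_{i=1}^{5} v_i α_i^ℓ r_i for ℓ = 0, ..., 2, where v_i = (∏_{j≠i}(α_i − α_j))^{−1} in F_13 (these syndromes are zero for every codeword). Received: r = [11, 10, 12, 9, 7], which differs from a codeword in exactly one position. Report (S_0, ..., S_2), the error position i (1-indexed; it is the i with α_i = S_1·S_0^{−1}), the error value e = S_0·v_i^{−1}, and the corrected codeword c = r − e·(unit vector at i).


S = (12, 10, 4), error at position 4, error magnitude e = 5, c = [11, 10, 12, 4, 7].

Step 1: column multipliers v_i = (∏_{j≠i}(α_i − α_j))^{−1} mod 13.
  i = 1 (α = 4): (4−2)(4−6)(4−3)(4−9) = 2·(−2)·1·(−5) = 20 ≡ 7, so v_1 = 7^{−1} = 2 (mod 13).
  i = 2 (α = 2): (2−4)(2−6)(2−3)(2−9) = (−2)·(−4)·(−1)·(−7) = 56 ≡ 4, so v_2 = 4^{−1} = 10 (mod 13).
  i = 3 (α = 6): (6−4)(6−2)(6−3)(6−9) = 2·4·3·(−3) = −72 ≡ 6, so v_3 = 6^{−1} = 11 (mod 13).
  i = 4 (α = 3): (3−4)(3−2)(3−6)(3−9) = (−1)·1·(−3)·(−6) = −18 ≡ 8, so v_4 = 8^{−1} = 5 (mod 13).
  i = 5 (α = 9): (9−4)(9−2)(9−6)(9−3) = 5·7·3·6 = 630 ≡ 6, so v_5 = 6^{−1} = 11 (mod 13).
  v = [2, 10, 11, 5, 11].
Step 2: syndromes of r = [11, 10, 12, 9, 7] (all sums mod 13).
  S_0 = Σ v_i r_i = 2·11 + 10·10 + 11·12 + 5·9 + 11·7 = 376 ≡ 12.
  S_1 = Σ v_i α_i r_i = 2·4·11 + 10·2·10 + 11·6·12 + 5·3·9 + 11·9·7 = 1908 ≡ 10.
  α_i^2 mod 13 = [3, 4, 10, 9, 3].
  S_2 = Σ v_i α_i^2 r_i = 2·3·11 + 10·4·10 + 11·10·12 + 5·9·9 + 11·3·7 = 2422 ≡ 4.
  S = (12, 10, 4) ≠ 0, so r is not a codeword (an error is present).
Step 3: locate the error. For a single error e at position i, S_ℓ = v_i·e·α_i^ℓ, so α_err = S_1/S_0.
  S_0^{−1} = 12^{−1} = 12 (mod 13), so α_err = 10·12 = 120 ≡ 3 = α_4. Error position i = 4.
  Consistency check: S_2/S_1 = 4·4 = 16 ≡ 3 = α_err ✓ (single-error assumption holds).
Step 4: error magnitude e = S_0/v_4 = S_0·∏_{j≠4}(α_4 − α_j) = 12·8 = 96 ≡ 5 (mod 13).
Step 5: correct position 4: c_4 = r_4 − e = 9 − 5 ≡ 4 (mod 13). Hence c = [11, 10, 12, 4, 7].
  Check: interpolating c through the α_i gives m(x) = 9 + 7·x (degree < 2) with m(α_i) = c_i for every i, so c is indeed a codeword.


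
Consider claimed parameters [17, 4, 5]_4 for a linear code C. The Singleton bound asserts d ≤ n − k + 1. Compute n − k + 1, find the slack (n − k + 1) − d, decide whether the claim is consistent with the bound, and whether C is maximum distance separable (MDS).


Singleton RHS = n − k + 1 = 14, slack = 9, bound satisfied, not MDS.

Singleton bound: d ≤ n − k + 1.
Here n = 17, k = 4, so n − k + 1 = 14.
Given d = 5, check d ≤ 14: YES.
Slack = (n − k + 1) − d = 9.
The code is NOT MDS (slack = 9 > 0).
Description: the claimed parameters are [17, 4, 5]_4; such a code would be non-MDS.


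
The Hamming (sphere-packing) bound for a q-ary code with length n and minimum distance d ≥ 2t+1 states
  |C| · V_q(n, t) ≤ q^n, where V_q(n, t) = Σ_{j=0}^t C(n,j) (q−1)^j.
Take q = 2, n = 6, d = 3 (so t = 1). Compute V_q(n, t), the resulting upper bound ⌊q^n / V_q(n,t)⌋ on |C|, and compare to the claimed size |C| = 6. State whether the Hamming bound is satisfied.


V_q(n, t) = 7, q^n = 64, Hamming bound = 9, |C| = 6 ≤ bound (satisfied).

Step 1: Compute V_q(n, t) = Σ_{j=0}^1 C(n, j) (q−1)^j.
  j = 0: C(6,0)·(1)^0 = 1·1 = 1.
  j = 1: C(6,1)·(1)^1 = 6·1 = 6.
  V_q(n, t) = 1 + 6 = 7.
Step 2: q^n = 2^6 = 64.
Step 3: Hamming bound ⌊q^n / V_q(n,t)⌋ = ⌊64/7⌋ = 9.
Step 4: Compare |C| = 6 to 9: satisfied.
The claimed |C| lies below the Hamming bound.


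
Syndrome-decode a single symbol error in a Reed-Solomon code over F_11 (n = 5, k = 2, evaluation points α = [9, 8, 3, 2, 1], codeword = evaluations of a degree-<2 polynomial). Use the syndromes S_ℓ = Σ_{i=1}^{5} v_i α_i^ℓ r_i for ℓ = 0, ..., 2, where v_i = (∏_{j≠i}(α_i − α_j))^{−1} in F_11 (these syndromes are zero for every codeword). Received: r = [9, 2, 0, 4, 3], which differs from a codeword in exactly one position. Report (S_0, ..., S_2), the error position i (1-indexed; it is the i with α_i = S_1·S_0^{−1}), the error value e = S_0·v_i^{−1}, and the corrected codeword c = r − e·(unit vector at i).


S = (3, 3, 3), error at position 5, error magnitude e = 6, c = [9, 2, 0, 4, 8].

Step 1: column multipliers v_i = (∏_{j≠i}(α_i − α_j))^{−1} mod 11.
  i = 1 (α = 9): (9−8)(9−3)(9−2)(9−1) = 1·6·7·8 = 336 ≡ 6, so v_1 = 6^{−1} = 2 (mod 11).
  i = 2 (α = 8): (8−9)(8−3)(8−2)(8−1) = (−1)·5·6·7 = −210 ≡ 10, so v_2 = 10^{−1} = 10 (mod 11).
  i = 3 (α = 3): (3−9)(3−8)(3−2)(3−1) = (−6)·(−5)·1·2 = 60 ≡ 5, so v_3 = 5^{−1} = 9 (mod 11).
  i = 4 (α = 2): (2−9)(2−8)(2−3)(2−1) = (−7)·(−6)·(−1)·1 = −42 ≡ 2, so v_4 = 2^{−1} = 6 (mod 11).
  i = 5 (α = 1): (1−9)(1−8)(1−3)(1−2) = (−8)·(−7)·(−2)·(−1) = 112 ≡ 2, so v_5 = 2^{−1} = 6 (mod 11).
  v = [2, 10, 9, 6, 6].
Step 2: syndromes of r = [9, 2, 0, 4, 3] (all sums mod 11).
  S_0 = Σ v_i r_i = 2·9 + 10·2 + 9·0 + 6·4 + 6·3 = 80 ≡ 3.
  S_1 = Σ v_i α_i r_i = 2·9·9 + 10·8·2 + 9·3·0 + 6·2·4 + 6·1·3 = 388 ≡ 3.
  α_i^2 mod 11 = [4, 9, 9, 4, 1].
  S_2 = Σ v_i α_i^2 r_i = 2·4·9 + 10·9·2 + 9·9·0 + 6·4·4 + 6·1·3 = 366 ≡ 3.
  S = (3, 3, 3) ≠ 0, so r is not a codeword (an error is present).
Step 3: locate the error. For a single error e at position i, S_ℓ = v_i·e·α_i^ℓ, so α_err = S_1/S_0.
  S_0^{−1} = 3^{−1} = 4 (mod 11), so α_err = 3·4 = 12 ≡ 1 = α_5. Error position i = 5.
  Consistency check: S_2/S_1 = 3·4 = 12 ≡ 1 = α_err ✓ (single-error assumption holds).
Step 4: error magnitude e = S_0/v_5 = S_0·∏_{j≠5}(α_5 − α_j) = 3·2 = 6 ≡ 6 (mod 11).
Step 5: correct position 5: c_5 = r_5 − e = 3 − 6 ≡ 8 (mod 11). Hence c = [9, 2, 0, 4, 8].
  Check: interpolating c through the α_i gives m(x) = 1 + 7·x (degree < 2) with m(α_i) = c_i for every i, so c is indeed a codeword.


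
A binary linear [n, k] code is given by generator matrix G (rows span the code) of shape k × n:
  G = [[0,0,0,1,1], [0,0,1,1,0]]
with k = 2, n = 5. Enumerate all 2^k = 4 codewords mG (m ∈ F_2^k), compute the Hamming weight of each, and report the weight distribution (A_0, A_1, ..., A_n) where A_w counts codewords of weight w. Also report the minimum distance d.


Weight distribution: A_0 = 1, A_2 = 3. Minimum distance d = 2.

Enumerate all 2^2 = 4 messages m ∈ F_2^2.
For each, compute codeword c = mG in F_2^5, then tally its weight.
  m = 00 → c = 00000, weight = 0.
  m = 10 → c = 00011, weight = 2.
  m = 01 → c = 00110, weight = 2.
  m = 11 → c = 00101, weight = 2.
Tally weights:
  weight 0: 1 codewords.
  weight 2: 3 codewords.
Minimum distance d = smallest w > 0 with A_w > 0 = 2.
Sanity: Σ A_w = 4 = 2^2 = 4 ✓.


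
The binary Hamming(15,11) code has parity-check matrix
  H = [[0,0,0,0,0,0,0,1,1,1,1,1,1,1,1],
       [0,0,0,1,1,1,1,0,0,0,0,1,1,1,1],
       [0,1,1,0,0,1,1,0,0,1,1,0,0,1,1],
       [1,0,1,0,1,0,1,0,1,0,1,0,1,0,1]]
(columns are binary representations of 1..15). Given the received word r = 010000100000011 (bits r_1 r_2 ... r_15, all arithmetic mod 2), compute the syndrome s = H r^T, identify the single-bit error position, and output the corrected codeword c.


s = (0, 1, 0, 0)^T, error position = 4, corrected codeword c = 010100100000011

Compute s = H r^T mod 2 one row at a time:
  s_1 = 0 + 0 + 0 + 0 + 0 + 0 + 1 + 1 = 2 ≡ 0 (mod 2).
  s_2 = 0 + 0 + 0 + 1 + 0 + 0 + 1 + 1 = 3 ≡ 1 (mod 2).
  s_3 = 1 + 0 + 0 + 1 + 0 + 0 + 1 + 1 = 4 ≡ 0 (mod 2).
  s_4 = 0 + 0 + 0 + 1 + 0 + 0 + 0 + 1 = 2 ≡ 0 (mod 2).
s = (0, 1, 0, 0)^T — this equals column 4 of H (binary 0100), so error is at position 4.
Correct: flip bit 4 of r = 010000100000011 to get c = 010100100000011.


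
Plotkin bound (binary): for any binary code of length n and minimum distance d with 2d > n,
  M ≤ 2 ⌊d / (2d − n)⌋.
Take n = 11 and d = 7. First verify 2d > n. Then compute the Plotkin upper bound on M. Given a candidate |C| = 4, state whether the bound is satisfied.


Plotkin bound M ≤ 4; given |C| = 4 ≤ bound (satisfied).

Check applicability: 2d = 14, n = 11.
2d − n = 3 > 0, so Plotkin applies.
Compute d/(2d−n) = 7/3 ≈ 2.3333.
⌊d/(2d−n)⌋ = 2.
Plotkin bound: M ≤ 2·2 = 4.
Given |C| = 4, check: satisfied.
This |C| is at the Plotkin bound.


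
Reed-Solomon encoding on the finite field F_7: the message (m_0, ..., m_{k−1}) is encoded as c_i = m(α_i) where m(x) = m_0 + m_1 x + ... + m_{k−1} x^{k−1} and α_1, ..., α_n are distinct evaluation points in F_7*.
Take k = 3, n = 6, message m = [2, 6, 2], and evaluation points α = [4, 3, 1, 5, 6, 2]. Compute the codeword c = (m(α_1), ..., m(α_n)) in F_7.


c = [2, 3, 3, 5, 5, 1]

Message polynomial: m(x) = 2 + 6·x + 2·x^2 (mod 7).
For each evaluation point α_i, compute m(α_i) mod 7:
  α_1 = 4: Horner steps 2 → 0 → 2, so m(4) = 2.
  α_2 = 3: Horner steps 2 → 5 → 3, so m(3) = 3.
  α_3 = 1: Horner steps 2 → 1 → 3, so m(1) = 3.
  α_4 = 5: Horner steps 2 → 2 → 5, so m(5) = 5.
  α_5 = 6: Horner steps 2 → 4 → 5, so m(6) = 5.
  α_6 = 2: Horner steps 2 → 3 → 1, so m(2) = 1.
Codeword c = [2, 3, 3, 5, 5, 1] ∈ F_7^6.


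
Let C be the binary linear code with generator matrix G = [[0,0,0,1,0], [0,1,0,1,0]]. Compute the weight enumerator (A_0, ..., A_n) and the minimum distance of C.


Weight distribution: A_0 = 1, A_1 = 2, A_2 = 1. Minimum distance d = 1.

Enumerate all 2^2 = 4 messages m ∈ F_2^2.
For each, compute codeword c = mG in F_2^5, then tally its weight.
  m = 00 → c = 00000, weight = 0.
  m = 10 → c = 00010, weight = 1.
  m = 01 → c = 01010, weight = 2.
  m = 11 → c = 01000, weight = 1.
Tally weights:
  weight 0: 1 codewords.
  weight 1: 2 codewords.
  weight 2: 1 codewords.
Minimum distance d = smallest w > 0 with A_w > 0 = 1.
Sanity: Σ A_w = 4 = 2^2 = 4 ✓.


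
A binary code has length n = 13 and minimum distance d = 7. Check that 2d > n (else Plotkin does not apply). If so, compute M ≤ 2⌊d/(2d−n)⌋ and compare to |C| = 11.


Plotkin bound M ≤ 14; given |C| = 11 ≤ bound (satisfied).

Check applicability: 2d = 14, n = 13.
2d − n = 1 > 0, so Plotkin applies.
Compute d/(2d−n) = 7/1 ≈ 7.0000.
⌊d/(2d−n)⌋ = 7.
Plotkin bound: M ≤ 2·7 = 14.
Given |C| = 11, check: satisfied.
This |C| is below the Plotkin bound.


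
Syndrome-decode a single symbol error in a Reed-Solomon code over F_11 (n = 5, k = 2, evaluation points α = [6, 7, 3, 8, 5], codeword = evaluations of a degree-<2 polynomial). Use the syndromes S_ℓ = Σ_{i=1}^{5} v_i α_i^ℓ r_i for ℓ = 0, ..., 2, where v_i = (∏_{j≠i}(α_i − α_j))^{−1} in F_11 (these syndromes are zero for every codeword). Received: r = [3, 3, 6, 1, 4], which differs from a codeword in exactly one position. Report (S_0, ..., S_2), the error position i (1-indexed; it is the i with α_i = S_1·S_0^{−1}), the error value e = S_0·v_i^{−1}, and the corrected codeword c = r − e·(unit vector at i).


S = (4, 6, 9), error at position 2, error magnitude e = 1, c = [3, 2, 6, 1, 4].

Step 1: column multipliers v_i = (∏_{j≠i}(α_i − α_j))^{−1} mod 11.
  i = 1 (α = 6): (6−7)(6−3)(6−8)(6−5) = (−1)·3·(−2)·1 = 6 ≡ 6, so v_1 = 6^{−1} = 2 (mod 11).
  i = 2 (α = 7): (7−6)(7−3)(7−8)(7−5) = 1·4·(−1)·2 = −8 ≡ 3, so v_2 = 3^{−1} = 4 (mod 11).
  i = 3 (α = 3): (3−6)(3−7)(3−8)(3−5) = (−3)·(−4)·(−5)·(−2) = 120 ≡ 10, so v_3 = 10^{−1} = 10 (mod 11).
  i = 4 (α = 8): (8−6)(8−7)(8−3)(8−5) = 2·1·5·3 = 30 ≡ 8, so v_4 = 8^{−1} = 7 (mod 11).
  i = 5 (α = 5): (5−6)(5−7)(5−3)(5−8) = (−1)·(−2)·2·(−3) = −12 ≡ 10, so v_5 = 10^{−1} = 10 (mod 11).
  v = [2, 4, 10, 7, 10].
Step 2: syndromes of r = [3, 3, 6, 1, 4] (all sums mod 11).
  S_0 = Σ v_i r_i = 2·3 + 4·3 + 10·6 + 7·1 + 10·4 = 125 ≡ 4.
  S_1 = Σ v_i α_i r_i = 2·6·3 + 4·7·3 + 10·3·6 + 7·8·1 + 10·5·4 = 556 ≡ 6.
  α_i^2 mod 11 = [3, 5, 9, 9, 3].
  S_2 = Σ v_i α_i^2 r_i = 2·3·3 + 4·5·3 + 10·9·6 + 7·9·1 + 10·3·4 = 801 ≡ 9.
  S = (4, 6, 9) ≠ 0, so r is not a codeword (an error is present).
Step 3: locate the error. For a single error e at position i, S_ℓ = v_i·e·α_i^ℓ, so α_err = S_1/S_0.
  S_0^{−1} = 4^{−1} = 3 (mod 11), so α_err = 6·3 = 18 ≡ 7 = α_2. Error position i = 2.
  Consistency check: S_2/S_1 = 9·2 = 18 ≡ 7 = α_err ✓ (single-error assumption holds).
Step 4: error magnitude e = S_0/v_2 = S_0·∏_{j≠2}(α_2 − α_j) = 4·3 = 12 ≡ 1 (mod 11).
Step 5: correct position 2: c_2 = r_2 − e = 3 − 1 ≡ 2 (mod 11). Hence c = [3, 2, 6, 1, 4].
  Check: interpolating c through the α_i gives m(x) = 9 + 10·x (degree < 2) with m(α_i) = c_i for every i, so c is indeed a codeword.


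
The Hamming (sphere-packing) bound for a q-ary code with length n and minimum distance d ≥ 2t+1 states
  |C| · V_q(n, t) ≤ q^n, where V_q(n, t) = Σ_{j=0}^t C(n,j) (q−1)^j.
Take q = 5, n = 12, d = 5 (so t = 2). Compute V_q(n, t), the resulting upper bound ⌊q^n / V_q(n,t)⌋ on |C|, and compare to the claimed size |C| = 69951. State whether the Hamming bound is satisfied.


V_q(n, t) = 1105, q^n = 244140625, Hamming bound = 220941, |C| = 69951 ≤ bound (satisfied).

Step 1: Compute V_q(n, t) = Σ_{j=0}^2 C(n, j) (q−1)^j.
  j = 0: C(12,0)·(4)^0 = 1·1 = 1.
  j = 1: C(12,1)·(4)^1 = 12·4 = 48.
  j = 2: C(12,2)·(4)^2 = 66·16 = 1056.
  V_q(n, t) = 1 + 48 + 1056 = 1105.
Step 2: q^n = 5^12 = 244140625.
Step 3: Hamming bound ⌊q^n / V_q(n,t)⌋ = ⌊244140625/1105⌋ = 220941.
Step 4: Compare |C| = 69951 to 220941: satisfied.
The claimed |C| lies below the Hamming bound.


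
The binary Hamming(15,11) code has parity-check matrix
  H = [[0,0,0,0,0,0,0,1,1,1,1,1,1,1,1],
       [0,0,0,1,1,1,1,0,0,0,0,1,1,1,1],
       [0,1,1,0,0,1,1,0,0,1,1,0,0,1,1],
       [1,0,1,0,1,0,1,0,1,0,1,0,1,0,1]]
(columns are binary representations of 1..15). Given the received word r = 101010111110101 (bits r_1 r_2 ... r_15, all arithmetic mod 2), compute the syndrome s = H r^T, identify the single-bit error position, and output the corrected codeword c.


s = (0, 0, 1, 0)^T, error position = 2, corrected codeword c = 111010111110101

Compute s = H r^T mod 2 one row at a time:
  s_1 = 1 + 1 + 1 + 1 + 0 + 1 + 0 + 1 = 6 ≡ 0 (mod 2).
  s_2 = 0 + 1 + 0 + 1 + 0 + 1 + 0 + 1 = 4 ≡ 0 (mod 2).
  s_3 = 0 + 1 + 0 + 1 + 1 + 1 + 0 + 1 = 5 ≡ 1 (mod 2).
  s_4 = 1 + 1 + 1 + 1 + 1 + 1 + 1 + 1 = 8 ≡ 0 (mod 2).
s = (0, 0, 1, 0)^T — this equals column 2 of H (binary 0010), so error is at position 2.
Correct: flip bit 2 of r = 101010111110101 to get c = 111010111110101.


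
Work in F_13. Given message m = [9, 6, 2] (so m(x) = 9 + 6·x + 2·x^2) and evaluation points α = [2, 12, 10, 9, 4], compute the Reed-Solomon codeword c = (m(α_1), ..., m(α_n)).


c = [3, 5, 9, 4, 0]

Message polynomial: m(x) = 9 + 6·x + 2·x^2 (mod 13).
For each evaluation point α_i, compute m(α_i) mod 13:
  α_1 = 2: Horner steps 2 → 10 → 3, so m(2) = 3.
  α_2 = 12: Horner steps 2 → 4 → 5, so m(12) = 5.
  α_3 = 10: Horner steps 2 → 0 → 9, so m(10) = 9.
  α_4 = 9: Horner steps 2 → 11 → 4, so m(9) = 4.
  α_5 = 4: Horner steps 2 → 1 → 0, so m(4) = 0.
Codeword c = [3, 5, 9, 4, 0] ∈ F_13^5.


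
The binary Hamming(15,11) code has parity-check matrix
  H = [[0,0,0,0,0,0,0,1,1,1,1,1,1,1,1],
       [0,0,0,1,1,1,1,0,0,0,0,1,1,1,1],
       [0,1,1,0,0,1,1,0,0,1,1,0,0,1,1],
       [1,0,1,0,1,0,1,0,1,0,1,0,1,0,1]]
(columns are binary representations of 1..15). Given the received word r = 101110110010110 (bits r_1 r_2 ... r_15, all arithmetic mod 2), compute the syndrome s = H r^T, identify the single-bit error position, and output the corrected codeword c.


s = (0, 1, 0, 0)^T, error position = 4, corrected codeword c = 101010110010110

Compute s = H r^T mod 2 one row at a time:
  s_1 = 1 + 0 + 0 + 1 + 0 + 1 + 1 + 0 = 4 ≡ 0 (mod 2).
  s_2 = 1 + 1 + 0 + 1 + 0 + 1 + 1 + 0 = 5 ≡ 1 (mod 2).
  s_3 = 0 + 1 + 0 + 1 + 0 + 1 + 1 + 0 = 4 ≡ 0 (mod 2).
  s_4 = 1 + 1 + 1 + 1 + 0 + 1 + 1 + 0 = 6 ≡ 0 (mod 2).
s = (0, 1, 0, 0)^T — this equals column 4 of H (binary 0100), so error is at position 4.
Correct: flip bit 4 of r = 101110110010110 to get c = 101010110010110.


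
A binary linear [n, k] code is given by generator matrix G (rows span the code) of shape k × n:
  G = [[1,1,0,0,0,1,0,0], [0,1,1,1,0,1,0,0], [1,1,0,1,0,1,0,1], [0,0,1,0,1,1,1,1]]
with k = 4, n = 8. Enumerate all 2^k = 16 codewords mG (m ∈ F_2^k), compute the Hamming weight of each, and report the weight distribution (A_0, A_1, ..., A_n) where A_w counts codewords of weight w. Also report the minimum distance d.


Weight distribution: A_0 = 1, A_2 = 1, A_3 = 4, A_4 = 3, A_5 = 4, A_6 = 3. Minimum distance d = 2.

Enumerate all 2^4 = 16 messages m ∈ F_2^4.
For each, compute codeword c = mG in F_2^8, then tally its weight.
  m = 0000 → c = 00000000, weight = 0.
  m = 1000 → c = 11000100, weight = 3.
  m = 0100 → c = 01110100, weight = 4.
  m = 1100 → c = 10110000, weight = 3.
  m = 0010 → c = 11010101, weight = 5.
  m = 1010 → c = 00010001, weight = 2.
  m = 0110 → c = 10100001, weight = 3.
  m = 1110 → c = 01100101, weight = 4.
  m = 0001 → c = 00101111, weight = 5.
  m = 1001 → c = 11101011, weight = 6.
  m = 0101 → c = 01011011, weight = 5.
  m = 1101 → c = 10011111, weight = 6.
  m = 0011 → c = 11111010, weight = 6.
  m = 1011 → c = 00111110, weight = 5.
  m = 0111 → c = 10001110, weight = 4.
  m = 1111 → c = 01001010, weight = 3.
Tally weights:
  weight 0: 1 codewords.
  weight 2: 1 codewords.
  weight 3: 4 codewords.
  weight 4: 3 codewords.
  weight 5: 4 codewords.
  weight 6: 3 codewords.
Minimum distance d = smallest w > 0 with A_w > 0 = 2.
Sanity: Σ A_w = 16 = 2^4 = 16 ✓.


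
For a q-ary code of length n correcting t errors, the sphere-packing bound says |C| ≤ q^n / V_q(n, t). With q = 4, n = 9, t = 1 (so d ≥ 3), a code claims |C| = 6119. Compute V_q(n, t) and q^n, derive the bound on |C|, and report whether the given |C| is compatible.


V_q(n, t) = 28, q^n = 262144, Hamming bound = 9362, |C| = 6119 ≤ bound (satisfied).

Step 1: Compute V_q(n, t) = Σ_{j=0}^1 C(n, j) (q−1)^j.
  j = 0: C(9,0)·(3)^0 = 1·1 = 1.
  j = 1: C(9,1)·(3)^1 = 9·3 = 27.
  V_q(n, t) = 1 + 27 = 28.
Step 2: q^n = 4^9 = 262144.
Step 3: Hamming bound ⌊q^n / V_q(n,t)⌋ = ⌊262144/28⌋ = 9362.
Step 4: Compare |C| = 6119 to 9362: satisfied.
The claimed |C| lies below the Hamming bound.


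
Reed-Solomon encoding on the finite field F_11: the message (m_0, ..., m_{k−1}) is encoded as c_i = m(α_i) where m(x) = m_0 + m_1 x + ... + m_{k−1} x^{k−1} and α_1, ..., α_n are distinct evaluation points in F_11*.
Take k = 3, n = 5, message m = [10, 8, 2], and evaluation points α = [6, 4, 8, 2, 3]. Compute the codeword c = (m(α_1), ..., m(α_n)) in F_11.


c = [9, 8, 4, 1, 8]

Message polynomial: m(x) = 10 + 8·x + 2·x^2 (mod 11).
For each evaluation point α_i, compute m(α_i) mod 11:
  α_1 = 6: Horner steps 2 → 9 → 9, so m(6) = 9.
  α_2 = 4: Horner steps 2 → 5 → 8, so m(4) = 8.
  α_3 = 8: Horner steps 2 → 2 → 4, so m(8) = 4.
  α_4 = 2: Horner steps 2 → 1 → 1, so m(2) = 1.
  α_5 = 3: Horner steps 2 → 3 → 8, so m(3) = 8.
Codeword c = [9, 8, 4, 1, 8] ∈ F_11^5.


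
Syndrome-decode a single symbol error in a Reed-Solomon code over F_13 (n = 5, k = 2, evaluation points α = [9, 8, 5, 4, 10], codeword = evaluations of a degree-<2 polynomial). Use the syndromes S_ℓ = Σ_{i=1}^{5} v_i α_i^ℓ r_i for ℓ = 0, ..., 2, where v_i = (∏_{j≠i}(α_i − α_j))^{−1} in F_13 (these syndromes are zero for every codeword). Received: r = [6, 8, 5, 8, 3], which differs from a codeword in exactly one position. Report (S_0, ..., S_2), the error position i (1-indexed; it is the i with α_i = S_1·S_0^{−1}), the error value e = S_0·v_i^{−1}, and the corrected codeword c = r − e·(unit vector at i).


S = (7, 4, 6), error at position 2, error magnitude e = 12, c = [6, 9, 5, 8, 3].

Step 1: column multipliers v_i = (∏_{j≠i}(α_i − α_j))^{−1} mod 13.
  i = 1 (α = 9): (9−8)(9−5)(9−4)(9−10) = 1·4·5·(−1) = −20 ≡ 6, so v_1 = 6^{−1} = 11 (mod 13).
  i = 2 (α = 8): (8−9)(8−5)(8−4)(8−10) = (−1)·3·4·(−2) = 24 ≡ 11, so v_2 = 11^{−1} = 6 (mod 13).
  i = 3 (α = 5): (5−9)(5−8)(5−4)(5−10) = (−4)·(−3)·1·(−5) = −60 ≡ 5, so v_3 = 5^{−1} = 8 (mod 13).
  i = 4 (α = 4): (4−9)(4−8)(4−5)(4−10) = (−5)·(−4)·(−1)·(−6) = 120 ≡ 3, so v_4 = 3^{−1} = 9 (mod 13).
  i = 5 (α = 10): (10−9)(10−8)(10−5)(10−4) = 1·2·5·6 = 60 ≡ 8, so v_5 = 8^{−1} = 5 (mod 13).
  v = [11, 6, 8, 9, 5].
Step 2: syndromes of r = [6, 8, 5, 8, 3] (all sums mod 13).
  S_0 = Σ v_i r_i = 11·6 + 6·8 + 8·5 + 9·8 + 5·3 = 241 ≡ 7.
  S_1 = Σ v_i α_i r_i = 11·9·6 + 6·8·8 + 8·5·5 + 9·4·8 + 5·10·3 = 1616 ≡ 4.
  α_i^2 mod 13 = [3, 12, 12, 3, 9].
  S_2 = Σ v_i α_i^2 r_i = 11·3·6 + 6·12·8 + 8·12·5 + 9·3·8 + 5·9·3 = 1605 ≡ 6.
  S = (7, 4, 6) ≠ 0, so r is not a codeword (an error is present).
Step 3: locate the error. For a single error e at position i, S_ℓ = v_i·e·α_i^ℓ, so α_err = S_1/S_0.
  S_0^{−1} = 7^{−1} = 2 (mod 13), so α_err = 4·2 = 8 ≡ 8 = α_2. Error position i = 2.
  Consistency check: S_2/S_1 = 6·10 = 60 ≡ 8 = α_err ✓ (single-error assumption holds).
Step 4: error magnitude e = S_0/v_2 = S_0·∏_{j≠2}(α_2 − α_j) = 7·11 = 77 ≡ 12 (mod 13).
Step 5: correct position 2: c_2 = r_2 − e = 8 − 12 ≡ 9 (mod 13). Hence c = [6, 9, 5, 8, 3].
  Check: interpolating c through the α_i gives m(x) = 7 + 10·x (degree < 2) with m(α_i) = c_i for every i, so c is indeed a codeword.


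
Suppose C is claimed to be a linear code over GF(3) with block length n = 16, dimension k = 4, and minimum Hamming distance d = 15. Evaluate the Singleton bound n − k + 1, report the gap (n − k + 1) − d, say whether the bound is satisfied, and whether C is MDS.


Singleton RHS = n − k + 1 = 13, slack = -2, bound violated (no such code; not MDS).

Singleton bound: d ≤ n − k + 1.
Here n = 16, k = 4, so n − k + 1 = 13.
Given d = 15, check d ≤ 13: NO.
Slack = (n − k + 1) − d = -2.
The slack is negative: d = 15 exceeds n − k + 1 = 13 by 2, so the Singleton bound is violated and no linear [16, 4, 15]_3 code can exist. In particular it is not MDS (MDS requires d = n − k + 1 exactly).
Description: the claimed parameters are [16, 4, 15]_3; such a code would be impossible (violates the Singleton bound).


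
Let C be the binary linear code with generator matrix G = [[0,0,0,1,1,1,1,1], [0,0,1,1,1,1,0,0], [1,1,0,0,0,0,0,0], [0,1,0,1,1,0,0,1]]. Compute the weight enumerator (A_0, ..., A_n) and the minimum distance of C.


Weight distribution: A_0 = 1, A_2 = 1, A_3 = 3, A_4 = 5, A_5 = 4, A_6 = 1, A_7 = 1. Minimum distance d = 2.

Enumerate all 2^4 = 16 messages m ∈ F_2^4.
For each, compute codeword c = mG in F_2^8, then tally its weight.
  m = 0000 → c = 00000000, weight = 0.
  m = 1000 → c = 00011111, weight = 5.
  m = 0100 → c = 00111100, weight = 4.
  m = 1100 → c = 00100011, weight = 3.
  m = 0010 → c = 11000000, weight = 2.
  m = 1010 → c = 11011111, weight = 7.
  m = 0110 → c = 11111100, weight = 6.
  m = 1110 → c = 11100011, weight = 5.
  m = 0001 → c = 01011001, weight = 4.
  m = 1001 → c = 01000110, weight = 3.
  m = 0101 → c = 01100101, weight = 4.
  m = 1101 → c = 01111010, weight = 5.
  m = 0011 → c = 10011001, weight = 4.
  m = 1011 → c = 10000110, weight = 3.
  m = 0111 → c = 10100101, weight = 4.
  m = 1111 → c = 10111010, weight = 5.
Tally weights:
  weight 0: 1 codewords.
  weight 2: 1 codewords.
  weight 3: 3 codewords.
  weight 4: 5 codewords.
  weight 5: 4 codewords.
  weight 6: 1 codewords.
  weight 7: 1 codewords.
Minimum distance d = smallest w > 0 with A_w > 0 = 2.
Sanity: Σ A_w = 16 = 2^4 = 16 ✓.


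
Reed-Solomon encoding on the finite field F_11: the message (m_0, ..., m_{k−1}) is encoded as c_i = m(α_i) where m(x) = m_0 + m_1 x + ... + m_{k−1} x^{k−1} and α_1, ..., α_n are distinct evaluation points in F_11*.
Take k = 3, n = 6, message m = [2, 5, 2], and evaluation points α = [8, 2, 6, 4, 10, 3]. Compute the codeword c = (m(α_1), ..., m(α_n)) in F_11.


c = [5, 9, 5, 10, 10, 2]

Message polynomial: m(x) = 2 + 5·x + 2·x^2 (mod 11).
For each evaluation point α_i, compute m(α_i) mod 11:
  α_1 = 8: Horner steps 2 → 10 → 5, so m(8) = 5.
  α_2 = 2: Horner steps 2 → 9 → 9, so m(2) = 9.
  α_3 = 6: Horner steps 2 → 6 → 5, so m(6) = 5.
  α_4 = 4: Horner steps 2 → 2 → 10, so m(4) = 10.
  α_5 = 10: Horner steps 2 → 3 → 10, so m(10) = 10.
  α_6 = 3: Horner steps 2 → 0 → 2, so m(3) = 2.
Codeword c = [5, 9, 5, 10, 10, 2] ∈ F_11^6.


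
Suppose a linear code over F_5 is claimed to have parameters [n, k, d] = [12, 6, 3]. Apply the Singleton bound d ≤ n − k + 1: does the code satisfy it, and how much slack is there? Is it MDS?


Singleton RHS = n − k + 1 = 7, slack = 4, bound satisfied, not MDS.

Singleton bound: d ≤ n − k + 1.
Here n = 12, k = 6, so n − k + 1 = 7.
Given d = 3, check d ≤ 7: YES.
Slack = (n − k + 1) − d = 4.
The code is NOT MDS (slack = 4 > 0).
Description: the claimed parameters are [12, 6, 3]_5; such a code would be non-MDS.


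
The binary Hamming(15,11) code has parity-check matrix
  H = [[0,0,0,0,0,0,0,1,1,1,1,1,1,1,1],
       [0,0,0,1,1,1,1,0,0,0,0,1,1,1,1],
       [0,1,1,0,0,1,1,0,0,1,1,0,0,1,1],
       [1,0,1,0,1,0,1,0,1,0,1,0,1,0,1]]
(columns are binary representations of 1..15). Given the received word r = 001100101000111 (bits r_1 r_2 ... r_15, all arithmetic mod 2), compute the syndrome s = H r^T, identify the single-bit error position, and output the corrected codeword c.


s = (0, 1, 0, 1)^T, error position = 5, corrected codeword c = 001110101000111

Compute s = H r^T mod 2 one row at a time:
  s_1 = 0 + 1 + 0 + 0 + 0 + 1 + 1 + 1 = 4 ≡ 0 (mod 2).
  s_2 = 1 + 0 + 0 + 1 + 0 + 1 + 1 + 1 = 5 ≡ 1 (mod 2).
  s_3 = 0 + 1 + 0 + 1 + 0 + 0 + 1 + 1 = 4 ≡ 0 (mod 2).
  s_4 = 0 + 1 + 0 + 1 + 1 + 0 + 1 + 1 = 5 ≡ 1 (mod 2).
s = (0, 1, 0, 1)^T — this equals column 5 of H (binary 0101), so error is at position 5.
Correct: flip bit 5 of r = 001100101000111 to get c = 001110101000111.


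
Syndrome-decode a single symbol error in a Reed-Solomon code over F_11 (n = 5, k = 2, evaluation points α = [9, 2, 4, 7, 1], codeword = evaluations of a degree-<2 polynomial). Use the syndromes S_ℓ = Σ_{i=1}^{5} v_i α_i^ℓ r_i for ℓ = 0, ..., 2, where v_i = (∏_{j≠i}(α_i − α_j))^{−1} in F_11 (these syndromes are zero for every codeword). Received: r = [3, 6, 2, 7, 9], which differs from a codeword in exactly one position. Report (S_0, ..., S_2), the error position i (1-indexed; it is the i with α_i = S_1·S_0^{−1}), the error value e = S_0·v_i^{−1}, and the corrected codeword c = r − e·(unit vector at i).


S = (1, 1, 1), error at position 5, error magnitude e = 1, c = [3, 6, 2, 7, 8].

Step 1: column multipliers v_i = (∏_{j≠i}(α_i − α_j))^{−1} mod 11.
  i = 1 (α = 9): (9−2)(9−4)(9−7)(9−1) = 7·5·2·8 = 560 ≡ 10, so v_1 = 10^{−1} = 10 (mod 11).
  i = 2 (α = 2): (2−9)(2−4)(2−7)(2−1) = (−7)·(−2)·(−5)·1 = −70 ≡ 7, so v_2 = 7^{−1} = 8 (mod 11).
  i = 3 (α = 4): (4−9)(4−2)(4−7)(4−1) = (−5)·2·(−3)·3 = 90 ≡ 2, so v_3 = 2^{−1} = 6 (mod 11).
  i = 4 (α = 7): (7−9)(7−2)(7−4)(7−1) = (−2)·5·3·6 = −180 ≡ 7, so v_4 = 7^{−1} = 8 (mod 11).
  i = 5 (α = 1): (1−9)(1−2)(1−4)(1−7) = (−8)·(−1)·(−3)·(−6) = 144 ≡ 1, so v_5 = 1^{−1} = 1 (mod 11).
  v = [10, 8, 6, 8, 1].
Step 2: syndromes of r = [3, 6, 2, 7, 9] (all sums mod 11).
  S_0 = Σ v_i r_i = 10·3 + 8·6 + 6·2 + 8·7 + 1·9 = 155 ≡ 1.
  S_1 = Σ v_i α_i r_i = 10·9·3 + 8·2·6 + 6·4·2 + 8·7·7 + 1·1·9 = 815 ≡ 1.
  α_i^2 mod 11 = [4, 4, 5, 5, 1].
  S_2 = Σ v_i α_i^2 r_i = 10·4·3 + 8·4·6 + 6·5·2 + 8·5·7 + 1·1·9 = 661 ≡ 1.
  S = (1, 1, 1) ≠ 0, so r is not a codeword (an error is present).
Step 3: locate the error. For a single error e at position i, S_ℓ = v_i·e·α_i^ℓ, so α_err = S_1/S_0.
  S_0^{−1} = 1^{−1} = 1 (mod 11), so α_err = 1·1 = 1 ≡ 1 = α_5. Error position i = 5.
  Consistency check: S_2/S_1 = 1·1 = 1 ≡ 1 = α_err ✓ (single-error assumption holds).
Step 4: error magnitude e = S_0/v_5 = S_0·∏_{j≠5}(α_5 − α_j) = 1·1 = 1 ≡ 1 (mod 11).
Step 5: correct position 5: c_5 = r_5 − e = 9 − 1 ≡ 8 (mod 11). Hence c = [3, 6, 2, 7, 8].
  Check: interpolating c through the α_i gives m(x) = 10 + 9·x (degree < 2) with m(α_i) = c_i for every i, so c is indeed a codeword.


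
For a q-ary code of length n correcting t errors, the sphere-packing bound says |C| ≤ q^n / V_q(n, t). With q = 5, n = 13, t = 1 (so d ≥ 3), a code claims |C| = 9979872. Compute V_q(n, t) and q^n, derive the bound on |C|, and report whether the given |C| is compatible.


V_q(n, t) = 53, q^n = 1220703125, Hamming bound = 23032134, |C| = 9979872 ≤ bound (satisfied).

Step 1: Compute V_q(n, t) = Σ_{j=0}^1 C(n, j) (q−1)^j.
  j = 0: C(13,0)·(4)^0 = 1·1 = 1.
  j = 1: C(13,1)·(4)^1 = 13·4 = 52.
  V_q(n, t) = 1 + 52 = 53.
Step 2: q^n = 5^13 = 1220703125.
Step 3: Hamming bound ⌊q^n / V_q(n,t)⌋ = ⌊1220703125/53⌋ = 23032134.
Step 4: Compare |C| = 9979872 to 23032134: satisfied.
The claimed |C| lies below the Hamming bound.


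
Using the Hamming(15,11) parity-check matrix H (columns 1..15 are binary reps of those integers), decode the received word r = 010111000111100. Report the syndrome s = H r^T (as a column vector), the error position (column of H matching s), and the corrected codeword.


s = (0, 1, 0, 1)^T, error position = 5, corrected codeword c = 010101000111100

Compute s = H r^T mod 2 one row at a time:
  s_1 = 0 + 0 + 1 + 1 + 1 + 1 + 0 + 0 = 4 ≡ 0 (mod 2).
  s_2 = 1 + 1 + 1 + 0 + 1 + 1 + 0 + 0 = 5 ≡ 1 (mod 2).
  s_3 = 1 + 0 + 1 + 0 + 1 + 1 + 0 + 0 = 4 ≡ 0 (mod 2).
  s_4 = 0 + 0 + 1 + 0 + 0 + 1 + 1 + 0 = 3 ≡ 1 (mod 2).
s = (0, 1, 0, 1)^T — this equals column 5 of H (binary 0101), so error is at position 5.
Correct: flip bit 5 of r = 010111000111100 to get c = 010101000111100.


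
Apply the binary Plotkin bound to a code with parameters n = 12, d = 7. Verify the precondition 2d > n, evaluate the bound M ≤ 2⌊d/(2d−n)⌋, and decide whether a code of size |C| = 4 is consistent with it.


Plotkin bound M ≤ 6; given |C| = 4 ≤ bound (satisfied).

Check applicability: 2d = 14, n = 12.
2d − n = 2 > 0, so Plotkin applies.
Compute d/(2d−n) = 7/2 ≈ 3.5000.
⌊d/(2d−n)⌋ = 3.
Plotkin bound: M ≤ 2·3 = 6.
Given |C| = 4, check: satisfied.
This |C| is below the Plotkin bound.


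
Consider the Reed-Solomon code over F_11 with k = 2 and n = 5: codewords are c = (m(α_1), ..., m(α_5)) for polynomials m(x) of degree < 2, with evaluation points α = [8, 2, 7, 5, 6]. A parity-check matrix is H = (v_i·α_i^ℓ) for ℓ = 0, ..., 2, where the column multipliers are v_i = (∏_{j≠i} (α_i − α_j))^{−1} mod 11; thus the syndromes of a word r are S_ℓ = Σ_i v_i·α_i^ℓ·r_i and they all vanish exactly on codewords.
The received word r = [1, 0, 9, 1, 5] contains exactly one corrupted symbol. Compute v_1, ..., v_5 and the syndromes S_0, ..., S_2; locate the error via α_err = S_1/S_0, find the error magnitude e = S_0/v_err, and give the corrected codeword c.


S = (7, 1, 8), error at position 1, error magnitude e = 10, c = [2, 0, 9, 1, 5].

Step 1: column multipliers v_i = (∏_{j≠i}(α_i − α_j))^{−1} mod 11.
  i = 1 (α = 8): (8−2)(8−7)(8−5)(8−6) = 6·1·3·2 = 36 ≡ 3, so v_1 = 3^{−1} = 4 (mod 11).
  i = 2 (α = 2): (2−8)(2−7)(2−5)(2−6) = (−6)·(−5)·(−3)·(−4) = 360 ≡ 8, so v_2 = 8^{−1} = 7 (mod 11).
  i = 3 (α = 7): (7−8)(7−2)(7−5)(7−6) = (−1)·5·2·1 = −10 ≡ 1, so v_3 = 1^{−1} = 1 (mod 11).
  i = 4 (α = 5): (5−8)(5−2)(5−7)(5−6) = (−3)·3·(−2)·(−1) = −18 ≡ 4, so v_4 = 4^{−1} = 3 (mod 11).
  i = 5 (α = 6): (6−8)(6−2)(6−7)(6−5) = (−2)·4·(−1)·1 = 8 ≡ 8, so v_5 = 8^{−1} = 7 (mod 11).
  v = [4, 7, 1, 3, 7].
Step 2: syndromes of r = [1, 0, 9, 1, 5] (all sums mod 11).
  S_0 = Σ v_i r_i = 4·1 + 7·0 + 1·9 + 3·1 + 7·5 = 51 ≡ 7.
  S_1 = Σ v_i α_i r_i = 4·8·1 + 7·2·0 + 1·7·9 + 3·5·1 + 7·6·5 = 320 ≡ 1.
  α_i^2 mod 11 = [9, 4, 5, 3, 3].
  S_2 = Σ v_i α_i^2 r_i = 4·9·1 + 7·4·0 + 1·5·9 + 3·3·1 + 7·3·5 = 195 ≡ 8.
  S = (7, 1, 8) ≠ 0, so r is not a codeword (an error is present).
Step 3: locate the error. For a single error e at position i, S_ℓ = v_i·e·α_i^ℓ, so α_err = S_1/S_0.
  S_0^{−1} = 7^{−1} = 8 (mod 11), so α_err = 1·8 = 8 ≡ 8 = α_1. Error position i = 1.
  Consistency check: S_2/S_1 = 8·1 = 8 ≡ 8 = α_err ✓ (single-error assumption holds).
Step 4: error magnitude e = S_0/v_1 = S_0·∏_{j≠1}(α_1 − α_j) = 7·3 = 21 ≡ 10 (mod 11).
Step 5: correct position 1: c_1 = r_1 − e = 1 − 10 ≡ 2 (mod 11). Hence c = [2, 0, 9, 1, 5].
  Check: interpolating c through the α_i gives m(x) = 3 + 4·x (degree < 2) with m(α_i) = c_i for every i, so c is indeed a codeword.


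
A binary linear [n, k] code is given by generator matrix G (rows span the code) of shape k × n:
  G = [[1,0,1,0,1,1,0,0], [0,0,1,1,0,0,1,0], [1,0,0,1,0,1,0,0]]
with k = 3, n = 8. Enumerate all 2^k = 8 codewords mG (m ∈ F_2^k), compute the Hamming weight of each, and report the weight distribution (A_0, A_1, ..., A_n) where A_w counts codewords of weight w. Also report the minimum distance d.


Weight distribution: A_0 = 1, A_2 = 1, A_3 = 3, A_4 = 2, A_5 = 1. Minimum distance d = 2.

Enumerate all 2^3 = 8 messages m ∈ F_2^3.
For each, compute codeword c = mG in F_2^8, then tally its weight.
  m = 000 → c = 00000000, weight = 0.
  m = 100 → c = 10101100, weight = 4.
  m = 010 → c = 00110010, weight = 3.
  m = 110 → c = 10011110, weight = 5.
  m = 001 → c = 10010100, weight = 3.
  m = 101 → c = 00111000, weight = 3.
  m = 011 → c = 10100110, weight = 4.
  m = 111 → c = 00001010, weight = 2.
Tally weights:
  weight 0: 1 codewords.
  weight 2: 1 codewords.
  weight 3: 3 codewords.
  weight 4: 2 codewords.
  weight 5: 1 codewords.
Minimum distance d = smallest w > 0 with A_w > 0 = 2.
Sanity: Σ A_w = 8 = 2^3 = 8 ✓.
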